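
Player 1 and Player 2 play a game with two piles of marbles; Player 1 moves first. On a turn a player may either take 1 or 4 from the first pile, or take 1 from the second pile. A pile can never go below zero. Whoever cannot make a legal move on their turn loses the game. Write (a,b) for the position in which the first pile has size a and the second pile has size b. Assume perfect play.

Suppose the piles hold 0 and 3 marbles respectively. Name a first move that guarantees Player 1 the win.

Move to (0,2).

Work bottom-up. With no move the player to move loses. Otherwise the position is W if at least one move leads to an L position for the opponent, and L if every move leads to a W.
No move ever increases a pile, so every position that can arise here has a ≤ 0 and b ≤ 3; it is enough to label the cells with 0 ≤ a ≤ 0 and 0 ≤ b ≤ 3.
Every move lowers a or b (never raises either), so fill the grid row by row in increasing a, and left to right within a row: each cell's successors are then already labelled.
      b=0  b=1  b=2  b=3
a=0:    L    W    L    W
Cells with no legal move (terminal, hence L): (0,0).
The remaining L cells, each justified by listing all of its moves:
(0,2): the only move is to (0,1)(W), a W ⇒ L
Every other cell has at least one move into one of the L cells above, so it is W.
From (0,3), the L positions reachable in one move are: (0,2).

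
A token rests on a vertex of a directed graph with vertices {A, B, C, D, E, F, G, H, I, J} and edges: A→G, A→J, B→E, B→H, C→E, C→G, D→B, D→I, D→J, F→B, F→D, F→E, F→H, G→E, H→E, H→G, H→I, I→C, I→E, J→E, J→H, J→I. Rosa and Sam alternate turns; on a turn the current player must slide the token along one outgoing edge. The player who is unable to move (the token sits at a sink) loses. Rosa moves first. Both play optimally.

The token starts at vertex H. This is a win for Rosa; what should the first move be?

Label each position W (a win for the player to move) or L (a loss). A position with no legal move is L; any other position is W exactly when some move reaches an L, and L when every move reaches a W.
Every edge goes from a vertex to one that appears earlier in the order E, G, C, I, H, B, J, D, A, F, so processing vertices in that order labels each vertex after all of its successors.
E: no outgoing edge → L
G: can move to E, which is L ⇒ W
C: can move to E, which is L ⇒ W
I: can move to E, which is L ⇒ W
H: can move to E, which is L ⇒ W
B: can move to E, which is L ⇒ W
J: can move to E, which is L ⇒ W
D: moves to J(W), B(W), I(W); every one is W ⇒ L
A: moves to J(W), G(W); every one is W ⇒ L
F: can move to D, which is L ⇒ W
From H, the L positions reachable in one move are: E.

Move to E.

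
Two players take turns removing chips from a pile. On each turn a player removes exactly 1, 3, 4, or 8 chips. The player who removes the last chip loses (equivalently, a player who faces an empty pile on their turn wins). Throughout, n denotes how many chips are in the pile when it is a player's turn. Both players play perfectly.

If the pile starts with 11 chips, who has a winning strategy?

The first player wins.

Positions with no move are W. A position that does have a move is losing for the player to move precisely when every available move leads to a winning position for the opponent. Fill in the labels:
n=0: no move; the opponent has just taken the last chip and therefore loses → W
n=1: L (sole option 0(W) is W)
n=2: W (go to 1, an L position)
n=3: L (options 2(W), 0(W) are all W)
n=4: W (go to 3, an L position)
n=5: W (go to 1, an L position)
n=6: W (go to 3, an L position)
n=7: W (go to 3, an L position)
n=8: L (options 7(W), 5(W), 4(W), 0(W) are all W)
n=9: W (go to 8, an L position)
n=10: L (options 9(W), 7(W), 6(W), 2(W) are all W)
n=11: W (go to 10, an L position)
The starting position 11 is W: the player to move should remove 1, leaving 10, handing over an L position.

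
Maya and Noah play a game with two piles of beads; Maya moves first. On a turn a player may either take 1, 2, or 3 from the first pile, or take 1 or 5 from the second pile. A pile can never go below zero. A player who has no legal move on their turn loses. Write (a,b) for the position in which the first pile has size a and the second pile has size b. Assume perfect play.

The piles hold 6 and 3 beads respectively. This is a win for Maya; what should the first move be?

Move to (5,3).

Compute win/loss labels from the base case upward. A position with no move is L. Any other position is W if it can reach an L in one move, else L.
No move ever increases a pile, so every position that can arise here has a ≤ 6 and b ≤ 3; it is enough to label the cells with 0 ≤ a ≤ 6 and 0 ≤ b ≤ 3.
Every move lowers a or b (never raises either), so fill the grid row by row in increasing a, and left to right within a row: each cell's successors are then already labelled.
      b=0  b=1  b=2  b=3
a=0:    L    W    L    W
a=1:    W    L    W    L
a=2:    W    W    W    W
a=3:    W    W    W    W
a=4:    L    W    L    W
a=5:    W    L    W    L
a=6:    W    W    W    W
Cells with no legal move (terminal, hence L): (0,0).
The remaining L cells, each justified by listing all of its moves:
(0,2): the only move is to (0,1)(W), a W ⇒ L
(1,1): moves to (0,1)(W), (1,0)(W); every one is W ⇒ L
(1,3): moves to (0,3)(W), (1,2)(W); every one is W ⇒ L
(4,0): moves to (3,0)(W), (2,0)(W), (1,0)(W); every one is W ⇒ L
(4,2): moves to (3,2)(W), (2,2)(W), (1,2)(W), (4,1)(W); every one is W ⇒ L
(5,1): moves to (4,1)(W), (3,1)(W), (2,1)(W), (5,0)(W); every one is W ⇒ L
(5,3): moves to (4,3)(W), (3,3)(W), (2,3)(W), (5,2)(W); every one is W ⇒ L
Every other cell has at least one move into one of the L cells above, so it is W.
From (6,3), the L positions reachable in one move are: (5,3).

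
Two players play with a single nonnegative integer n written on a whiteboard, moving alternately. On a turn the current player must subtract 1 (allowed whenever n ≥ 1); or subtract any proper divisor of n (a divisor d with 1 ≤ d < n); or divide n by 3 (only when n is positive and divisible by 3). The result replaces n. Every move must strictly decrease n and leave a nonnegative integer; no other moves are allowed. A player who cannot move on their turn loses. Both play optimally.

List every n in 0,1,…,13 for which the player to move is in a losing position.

0, 2, 5, 7, 9, 11, 13

Compute win/loss labels from the base case upward. A position with no move is L. Any other position is W if it can reach an L in one move, else L.
n=0: no move → L
n=1: →0(L), so W
n=2: →1(W) only, which is W, so L
n=3: →2(L), so W
n=4: →2(L), so W
n=5: →4(W) only, which is W, so L
n=6: →2(L), so W
n=7: →6(W) only, which is W, so L
n=8: →7(L), so W
n=9: →3(W), 6(W), 8(W) — all W, so L
n=10: →5(L), so W
n=11: →10(W) only, which is W, so L
n=12: →9(L), so W
n=13: →12(W) only, which is W, so L
Reading off the rows marked L gives the requested list; there are 7 such values of n.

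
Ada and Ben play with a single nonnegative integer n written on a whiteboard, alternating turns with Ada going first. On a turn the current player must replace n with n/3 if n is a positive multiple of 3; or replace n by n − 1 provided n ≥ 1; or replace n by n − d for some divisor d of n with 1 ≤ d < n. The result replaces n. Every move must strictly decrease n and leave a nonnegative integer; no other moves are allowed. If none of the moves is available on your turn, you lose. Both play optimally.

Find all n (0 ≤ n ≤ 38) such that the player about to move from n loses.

Use the standard recursion: the mover loses at a terminal position; elsewhere, the mover wins exactly when some move hands the opponent an L position.
n=0: no move → L
n=1: →0(L), so W
n=2: →1(W) only, which is W, so L
n=3: →2(L), so W
n=4: →2(L), so W
n=5: →4(W) only, which is W, so L
n=6: →2(L), so W
n=7: →6(W) only, which is W, so L
n=8: →7(L), so W
n=9: →3(W), 6(W), 8(W) — all W, so L
n=10: →5(L), so W
n=11: →10(W) only, which is W, so L
n=12: →9(L), so W
n=13: →12(W) only, which is W, so L
n=14: →7(L), so W
n=15: →5(L), so W
n=16: →8(W), 12(W), 14(W), 15(W) — all W, so L
n=17: →16(L), so W
n=18: →9(L), so W
n=19: →18(W) only, which is W, so L
n=20: →16(L), so W
n=21: →7(L), so W
n=22: →11(L), so W
n=23: →22(W) only, which is W, so L
n=24: →16(L), so W
n=25: →20(W), 24(W) — all W, so L
n=26: →13(L), so W
n=27: →9(L), so W
n=28: →14(W), 21(W), 24(W), 26(W), 27(W) — all W, so L
n=29: →28(L), so W
n=30: →25(L), so W
n=31: →30(W) only, which is W, so L
n=32: →16(L), so W
n=33: →11(L), so W
n=34: →17(W), 32(W), 33(W) — all W, so L
n=35: →28(L), so W
n=36: →34(L), so W
n=37: →36(W) only, which is W, so L
n=38: →19(L), so W
Reading off the rows marked L gives the requested list; there are 15 such values of n.

0, 2, 5, 7, 9, 11, 13, 16, 19, 23, 25, 28, 31, 34, 37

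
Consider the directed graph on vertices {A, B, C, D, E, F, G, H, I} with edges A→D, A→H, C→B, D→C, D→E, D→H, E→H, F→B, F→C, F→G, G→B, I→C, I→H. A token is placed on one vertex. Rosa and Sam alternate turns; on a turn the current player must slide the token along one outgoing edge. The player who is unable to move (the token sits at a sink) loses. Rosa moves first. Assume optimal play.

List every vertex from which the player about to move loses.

B, H

Build the W/L table. Terminal = L. A non-terminal position is W if it has a move to some L; otherwise it is L.
Every edge goes from a vertex to one that appears earlier in the order B, H, C, E, D, I, G, A, F, so processing vertices in that order labels each vertex after all of its successors.
B: no outgoing edge → L
H: no outgoing edge → L
C: W (go to B, an L position)
E: W (go to H, an L position)
D: W (go to H, an L position)
I: W (go to H, an L position)
G: W (go to B, an L position)
A: W (go to H, an L position)
F: W (go to B, an L position)
Reading off the rows marked L gives the requested list; there are 2 such vertices.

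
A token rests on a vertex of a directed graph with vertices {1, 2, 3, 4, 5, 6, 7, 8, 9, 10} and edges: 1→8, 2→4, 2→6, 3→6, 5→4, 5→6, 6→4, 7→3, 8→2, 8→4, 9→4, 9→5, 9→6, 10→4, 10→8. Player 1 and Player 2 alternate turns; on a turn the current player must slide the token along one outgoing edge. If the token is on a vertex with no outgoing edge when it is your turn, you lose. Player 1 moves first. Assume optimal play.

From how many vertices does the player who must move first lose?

3

Compute win/loss labels from the base case upward. A position with no move is L. Any other position is W if it can reach an L in one move, else L.
Every edge goes from a vertex to one that appears earlier in the order 4, 6, 5, 9, 3, 7, 2, 8, 1, 10, so processing vertices in that order labels each vertex after all of its successors.
4: no outgoing edge → L
6: can move to 4, which is L ⇒ W
5: can move to 4, which is L ⇒ W
9: can move to 4, which is L ⇒ W
3: the only move is to 6(W), a W ⇒ L
7: can move to 3, which is L ⇒ W
2: can move to 4, which is L ⇒ W
8: can move to 4, which is L ⇒ W
1: the only move is to 8(W), a W ⇒ L
10: can move to 4, which is L ⇒ W
The L vertices are 1, 3, 4; that is 3 in all.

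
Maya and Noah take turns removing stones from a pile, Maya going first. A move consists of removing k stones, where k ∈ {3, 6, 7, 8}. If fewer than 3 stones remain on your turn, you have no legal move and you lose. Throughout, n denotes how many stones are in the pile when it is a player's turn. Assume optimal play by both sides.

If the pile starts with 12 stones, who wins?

Use the standard recursion: the mover loses at a terminal position; elsewhere, the mover wins exactly when some move hands the opponent an L position.
n=0: no move → L
n=1: no move → L
n=2: no move → L
n=3: →0(L), so W
n=4: →1(L), so W
n=5: →2(L), so W
n=6: →0(L), so W
n=7: →1(L), so W
n=8: →2(L), so W
n=9: →2(L), so W
n=10: →2(L), so W
n=11: →8(W), 5(W), 4(W), 3(W) — all W, so L
n=12: →9(W), 6(W), 5(W), 4(W) — all W, so L
Every move from 12 reaches a W position, so the mover loses.

Noah wins.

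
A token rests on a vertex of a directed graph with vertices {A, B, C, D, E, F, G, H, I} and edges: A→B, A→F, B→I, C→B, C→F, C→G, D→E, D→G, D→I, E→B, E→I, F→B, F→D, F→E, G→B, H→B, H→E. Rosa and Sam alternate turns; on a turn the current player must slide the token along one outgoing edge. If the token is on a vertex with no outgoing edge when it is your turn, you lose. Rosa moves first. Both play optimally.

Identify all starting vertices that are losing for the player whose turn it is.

F, G, H, I

Use the standard recursion: the mover loses at a terminal position; elsewhere, the mover wins exactly when some move hands the opponent an L position.
Every edge goes from a vertex to one that appears earlier in the order I, B, E, G, D, F, A, C, H, so processing vertices in that order labels each vertex after all of its successors.
I: no outgoing edge → L
B: reaches L-position I → W
E: reaches L-position I → W
G: only reaches B(W), which is W → L
D: reaches L-position G → W
F: only reaches D(W), E(W), B(W), all W → L
A: reaches L-position F → W
C: reaches L-position F → W
H: only reaches E(W), B(W), all W → L
The losing starting vertices are exactly the entries labelled L in this table (4 of them).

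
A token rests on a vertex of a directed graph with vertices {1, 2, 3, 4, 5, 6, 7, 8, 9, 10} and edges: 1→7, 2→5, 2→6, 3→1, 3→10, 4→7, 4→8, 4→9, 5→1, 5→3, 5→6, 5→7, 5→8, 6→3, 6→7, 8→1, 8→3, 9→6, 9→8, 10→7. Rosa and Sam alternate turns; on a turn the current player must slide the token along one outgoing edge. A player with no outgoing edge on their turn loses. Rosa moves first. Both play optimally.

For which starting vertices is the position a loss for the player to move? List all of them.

2, 3, 7, 9

Work bottom-up. With no move the player to move loses. Otherwise the position is W if at least one move leads to an L position for the opponent, and L if every move leads to a W.
Every edge goes from a vertex to one that appears earlier in the order 7, 1, 10, 3, 8, 6, 5, 2, 9, 4, so processing vertices in that order labels each vertex after all of its successors.
7: no outgoing edge → L
1: reaches L-position 7 → W
10: reaches L-position 7 → W
3: only reaches 10(W), 1(W), all W → L
8: reaches L-position 3 → W
6: reaches L-position 3 → W
5: reaches L-position 3 → W
2: only reaches 5(W), 6(W), all W → L
9: only reaches 6(W), 8(W), all W → L
4: reaches L-position 9 → W
The losing starting vertices are exactly the entries labelled L in this table (4 of them).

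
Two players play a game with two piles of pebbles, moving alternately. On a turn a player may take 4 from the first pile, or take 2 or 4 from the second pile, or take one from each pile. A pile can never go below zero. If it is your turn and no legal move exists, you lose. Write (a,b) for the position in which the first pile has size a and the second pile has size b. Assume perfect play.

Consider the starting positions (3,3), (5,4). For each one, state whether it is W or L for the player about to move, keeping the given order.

(3,3): L, (5,4): W

Build the W/L table. Terminal = L. A non-terminal position is W if it has a move to some L; otherwise it is L.
No move ever increases a pile, so every position that can arise here has a ≤ 5 and b ≤ 4; it is enough to label the cells with 0 ≤ a ≤ 5 and 0 ≤ b ≤ 4.
Every move lowers a or b (never raises either), so fill the grid row by row in increasing a, and left to right within a row: each cell's successors are then already labelled.
      b=0  b=1  b=2  b=3  b=4
a=0:    L    L    W    W    W
a=1:    L    W    W    L    W
a=2:    L    W    W    L    W
a=3:    L    W    W    L    W
a=4:    W    W    L    L    W
a=5:    W    L    L    W    W
Cells with no legal move (terminal, hence L): (0,0), (0,1), (1,0), (2,0), (3,0).
The remaining L cells, each justified by listing all of its moves:
(1,3): only reaches (1,1)(W), (0,2)(W), all W → L
(2,3): only reaches (2,1)(W), (1,2)(W), all W → L
(3,3): only reaches (3,1)(W), (2,2)(W), all W → L
(4,2): only reaches (0,2)(W), (4,0)(W), (3,1)(W), all W → L
(4,3): only reaches (0,3)(W), (4,1)(W), (3,2)(W), all W → L
(5,1): only reaches (1,1)(W), (4,0)(W), all W → L
(5,2): only reaches (1,2)(W), (5,0)(W), (4,1)(W), all W → L
Every other cell has at least one move into one of the L cells above, so it is W.
(3,3): one of the L cells justified above, so L
(5,4): the move to (5,2) reaches an L cell, so W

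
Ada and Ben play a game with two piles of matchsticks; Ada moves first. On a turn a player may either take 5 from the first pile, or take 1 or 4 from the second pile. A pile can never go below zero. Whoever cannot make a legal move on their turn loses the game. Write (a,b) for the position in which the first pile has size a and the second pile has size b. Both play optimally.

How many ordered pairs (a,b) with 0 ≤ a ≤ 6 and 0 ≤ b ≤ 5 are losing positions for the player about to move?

19

Use the standard recursion: the mover loses at a terminal position; elsewhere, the mover wins exactly when some move hands the opponent an L position.
Every move lowers a or b (never raises either), so fill the grid row by row in increasing a, and left to right within a row: each cell's successors are then already labelled.
      b=0  b=1  b=2  b=3  b=4  b=5
a=0:    L    W    L    W    W    L
a=1:    L    W    L    W    W    L
a=2:    L    W    L    W    W    L
a=3:    L    W    L    W    W    L
a=4:    L    W    L    W    W    L
a=5:    W    L    W    L    W    W
a=6:    W    L    W    L    W    W
Cells with no legal move (terminal, hence L): (0,0), (1,0), (2,0), (3,0), (4,0).
The remaining L cells, each justified by listing all of its moves:
(0,2): only reaches (0,1)(W), which is W → L
(0,5): only reaches (0,4)(W), (0,1)(W), all W → L
(1,2): only reaches (1,1)(W), which is W → L
(1,5): only reaches (1,4)(W), (1,1)(W), all W → L
(2,2): only reaches (2,1)(W), which is W → L
(2,5): only reaches (2,4)(W), (2,1)(W), all W → L
(3,2): only reaches (3,1)(W), which is W → L
(3,5): only reaches (3,4)(W), (3,1)(W), all W → L
(4,2): only reaches (4,1)(W), which is W → L
(4,5): only reaches (4,4)(W), (4,1)(W), all W → L
(5,1): only reaches (0,1)(W), (5,0)(W), all W → L
(5,3): only reaches (0,3)(W), (5,2)(W), all W → L
(6,1): only reaches (1,1)(W), (6,0)(W), all W → L
(6,3): only reaches (1,3)(W), (6,2)(W), all W → L
Every other cell has at least one move into one of the L cells above, so it is W.
L cells per row: a=0: 3, a=1: 3, a=2: 3, a=3: 3, a=4: 3, a=5: 2, a=6: 2; total 19.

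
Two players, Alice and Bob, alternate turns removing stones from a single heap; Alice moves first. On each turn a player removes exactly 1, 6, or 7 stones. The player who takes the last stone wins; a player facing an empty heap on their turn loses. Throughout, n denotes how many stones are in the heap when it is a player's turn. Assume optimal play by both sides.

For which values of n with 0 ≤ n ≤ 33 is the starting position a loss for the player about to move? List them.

Positions with no move are L. A position that does have a move is losing for the player to move precisely when every available move leads to a winning position for the opponent. Fill in the labels:
n=0: no move → L
n=1: can move to 0, which is L ⇒ W
n=2: the only move is to 1(W), a W ⇒ L
n=3: can move to 2, which is L ⇒ W
n=4: the only move is to 3(W), a W ⇒ L
n=5: can move to 4, which is L ⇒ W
n=6: can move to 0, which is L ⇒ W
n=7: can move to 0, which is L ⇒ W
n=8: can move to 2, which is L ⇒ W
n=9: can move to 2, which is L ⇒ W
n=10: can move to 4, which is L ⇒ W
n=11: can move to 4, which is L ⇒ W
n=12: moves to 11(W), 6(W), 5(W); every one is W ⇒ L
n=13: can move to 12, which is L ⇒ W
n=14: moves to 13(W), 8(W), 7(W); every one is W ⇒ L
n=15: can move to 14, which is L ⇒ W
n=16: moves to 15(W), 10(W), 9(W); every one is W ⇒ L
n=17: can move to 16, which is L ⇒ W
n=18: can move to 12, which is L ⇒ W
n=19: can move to 12, which is L ⇒ W
n=20: can move to 14, which is L ⇒ W
n=21: can move to 14, which is L ⇒ W
n=22: can move to 16, which is L ⇒ W
n=23: can move to 16, which is L ⇒ W
n=24: moves to 23(W), 18(W), 17(W); every one is W ⇒ L
n=25: can move to 24, which is L ⇒ W
n=26: moves to 25(W), 20(W), 19(W); every one is W ⇒ L
n=27: can move to 26, which is L ⇒ W
n=28: moves to 27(W), 22(W), 21(W); every one is W ⇒ L
n=29: can move to 28, which is L ⇒ W
n=30: can move to 24, which is L ⇒ W
n=31: can move to 24, which is L ⇒ W
n=32: can move to 26, which is L ⇒ W
n=33: can move to 26, which is L ⇒ W
Reading off the rows marked L gives the requested list; there are 9 such values of n.

0, 2, 4, 12, 14, 16, 24, 26, 28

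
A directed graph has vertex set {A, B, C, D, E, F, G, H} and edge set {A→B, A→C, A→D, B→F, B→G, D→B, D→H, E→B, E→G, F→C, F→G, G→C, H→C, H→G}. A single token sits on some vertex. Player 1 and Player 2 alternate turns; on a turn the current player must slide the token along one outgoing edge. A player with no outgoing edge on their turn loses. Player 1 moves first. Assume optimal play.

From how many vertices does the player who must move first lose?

2

Classify positions by backward induction: terminal positions (no move available) are L. From any other position, the mover wins iff some move reaches an L.
Every edge goes from a vertex to one that appears earlier in the order C, G, F, H, B, D, A, E, so processing vertices in that order labels each vertex after all of its successors.
C: no outgoing edge → L
G: reaches L-position C → W
F: reaches L-position C → W
H: reaches L-position C → W
B: only reaches F(W), G(W), all W → L
D: reaches L-position B → W
A: reaches L-position B → W
E: reaches L-position B → W
The L vertices are B, C; that is 2 in all.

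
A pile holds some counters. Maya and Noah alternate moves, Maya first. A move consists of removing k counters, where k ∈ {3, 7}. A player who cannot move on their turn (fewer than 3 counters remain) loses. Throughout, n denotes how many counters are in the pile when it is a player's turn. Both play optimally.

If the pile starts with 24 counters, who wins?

Maya wins.

Positions with no move are L. A position that does have a move is losing for the player to move precisely when every available move leads to a winning position for the opponent. Fill in the labels:
n=0: no move → L
n=1: no move → L
n=2: no move → L
n=3: reaches L-position 0 → W
n=4: reaches L-position 1 → W
n=5: reaches L-position 2 → W
n=6: only reaches 3(W), which is W → L
n=7: reaches L-position 0 → W
n=8: reaches L-position 1 → W
n=9: reaches L-position 6 → W
n=10: only reaches 7(W), 3(W), all W → L
n=11: only reaches 8(W), 4(W), all W → L
n=12: only reaches 9(W), 5(W), all W → L
n=13: reaches L-position 10 → W
n=14: reaches L-position 11 → W
n=15: reaches L-position 12 → W
n=16: only reaches 13(W), 9(W), all W → L
n=17: reaches L-position 10 → W
n=18: reaches L-position 11 → W
n=19: reaches L-position 16 → W
n=20: only reaches 17(W), 13(W), all W → L
n=21: only reaches 18(W), 14(W), all W → L
n=22: only reaches 19(W), 15(W), all W → L
n=23: reaches L-position 20 → W
n=24: reaches L-position 21 → W
The starting position 24 is W: Maya should remove 3, leaving 21, handing over an L position.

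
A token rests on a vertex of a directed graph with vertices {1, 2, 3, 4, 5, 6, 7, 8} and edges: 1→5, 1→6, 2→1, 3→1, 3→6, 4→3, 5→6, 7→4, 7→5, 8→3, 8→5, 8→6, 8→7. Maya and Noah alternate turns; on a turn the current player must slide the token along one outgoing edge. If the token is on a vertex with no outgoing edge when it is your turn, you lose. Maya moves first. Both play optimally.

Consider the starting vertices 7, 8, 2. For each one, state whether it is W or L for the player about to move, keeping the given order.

Use the standard recursion: the mover loses at a terminal position; elsewhere, the mover wins exactly when some move hands the opponent an L position.
Every edge goes from a vertex to one that appears earlier in the order 6, 5, 1, 3, 4, 7, 8, 2, so processing vertices in that order labels each vertex after all of its successors.
6: no outgoing edge → L
5: reaches L-position 6 → W
1: reaches L-position 6 → W
3: reaches L-position 6 → W
4: only reaches 3(W), which is W → L
7: reaches L-position 4 → W
8: reaches L-position 6 → W
2: only reaches 1(W), which is W → L

7: W, 8: W, 2: L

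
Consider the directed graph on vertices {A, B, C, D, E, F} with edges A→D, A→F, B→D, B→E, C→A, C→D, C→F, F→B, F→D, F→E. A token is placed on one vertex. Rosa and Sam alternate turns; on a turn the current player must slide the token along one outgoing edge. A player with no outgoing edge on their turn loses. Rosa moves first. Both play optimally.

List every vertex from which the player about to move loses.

Label each position W (a win for the player to move) or L (a loss). A position with no legal move is L; any other position is W exactly when some move reaches an L, and L when every move reaches a W.
Every edge goes from a vertex to one that appears earlier in the order E, D, B, F, A, C, so processing vertices in that order labels each vertex after all of its successors.
E: no outgoing edge → L
D: no outgoing edge → L
B: W (go to D, an L position)
F: W (go to D, an L position)
A: W (go to D, an L position)
C: W (go to D, an L position)
The losing starting vertices are exactly the entries labelled L in this table (2 of them).

D, E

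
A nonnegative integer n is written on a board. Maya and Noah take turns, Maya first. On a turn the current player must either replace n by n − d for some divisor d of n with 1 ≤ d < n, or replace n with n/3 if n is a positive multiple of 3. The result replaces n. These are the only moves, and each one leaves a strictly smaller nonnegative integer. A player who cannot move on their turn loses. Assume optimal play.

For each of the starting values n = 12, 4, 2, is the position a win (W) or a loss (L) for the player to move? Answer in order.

12: W, 4: L, 2: W

Classify positions by backward induction: terminal positions (no move available) are L. From any other position, the mover wins iff some move reaches an L.
n=0: no move → L
n=1: no move → L
n=2: reaches L-position 1 → W
n=3: reaches L-position 1 → W
n=4: only reaches 2(W), 3(W), all W → L
n=5: reaches L-position 4 → W
n=6: reaches L-position 4 → W
n=7: only reaches 6(W), which is W → L
n=8: reaches L-position 4 → W
n=9: only reaches 3(W), 6(W), 8(W), all W → L
n=10: reaches L-position 9 → W
n=11: only reaches 10(W), which is W → L
n=12: reaches L-position 4 → W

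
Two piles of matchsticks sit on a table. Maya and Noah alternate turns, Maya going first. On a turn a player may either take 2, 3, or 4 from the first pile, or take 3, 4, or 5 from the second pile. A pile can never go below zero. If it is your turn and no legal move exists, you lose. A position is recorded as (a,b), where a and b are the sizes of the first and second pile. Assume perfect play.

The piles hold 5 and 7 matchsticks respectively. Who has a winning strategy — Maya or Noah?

Build the W/L table. Terminal = L. A non-terminal position is W if it has a move to some L; otherwise it is L.
No move ever increases a pile, so every position that can arise here has a ≤ 5 and b ≤ 7; it is enough to label the cells with 0 ≤ a ≤ 5 and 0 ≤ b ≤ 7.
Every move lowers a or b (never raises either), so fill the grid row by row in increasing a, and left to right within a row: each cell's successors are then already labelled.
      b=0  b=1  b=2  b=3  b=4  b=5  b=6  b=7
a=0:    L    L    L    W    W    W    W    W
a=1:    L    L    L    W    W    W    W    W
a=2:    W    W    W    L    L    L    W    W
a=3:    W    W    W    L    L    L    W    W
a=4:    W    W    W    W    W    W    L    L
a=5:    W    W    W    W    W    W    L    L
Cells with no legal move (terminal, hence L): (0,0), (0,1), (0,2), (1,0), (1,1), (1,2).
The remaining L cells, each justified by listing all of its moves:
(2,3): →(0,3)(W), (2,0)(W) — all W, so L
(2,4): →(0,4)(W), (2,1)(W), (2,0)(W) — all W, so L
(2,5): →(0,5)(W), (2,2)(W), (2,1)(W), (2,0)(W) — all W, so L
(3,3): →(1,3)(W), (0,3)(W), (3,0)(W) — all W, so L
(3,4): →(1,4)(W), (0,4)(W), (3,1)(W), (3,0)(W) — all W, so L
(3,5): →(1,5)(W), (0,5)(W), (3,2)(W), (3,1)(W), (3,0)(W) — all W, so L
(4,6): →(2,6)(W), (1,6)(W), (0,6)(W), (4,3)(W), (4,2)(W), (4,1)(W) — all W, so L
(4,7): →(2,7)(W), (1,7)(W), (0,7)(W), (4,4)(W), (4,3)(W), (4,2)(W) — all W, so L
(5,6): →(3,6)(W), (2,6)(W), (1,6)(W), (5,3)(W), (5,2)(W), (5,1)(W) — all W, so L
(5,7): →(3,7)(W), (2,7)(W), (1,7)(W), (5,4)(W), (5,3)(W), (5,2)(W) — all W, so L
Every other cell has at least one move into one of the L cells above, so it is W.
The starting position (5,7) is L: whatever Maya does, the opponent receives a W position.

Noah wins.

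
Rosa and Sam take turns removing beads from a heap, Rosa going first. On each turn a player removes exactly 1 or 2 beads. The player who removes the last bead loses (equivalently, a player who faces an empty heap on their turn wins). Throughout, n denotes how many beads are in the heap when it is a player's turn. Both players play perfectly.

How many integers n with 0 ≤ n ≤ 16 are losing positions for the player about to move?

Label each position W (a win for the player to move) or L (a loss). A position with no legal move is W; any other position is W exactly when some move reaches an L, and L when every move reaches a W.
n=0: no move; the opponent has just taken the last bead and therefore loses → W
n=1: the only move is to 0(W), a W ⇒ L
n=2: can move to 1, which is L ⇒ W
n=3: can move to 1, which is L ⇒ W
n=4: moves to 3(W), 2(W); every one is W ⇒ L
n=5: can move to 4, which is L ⇒ W
n=6: can move to 4, which is L ⇒ W
n=7: moves to 6(W), 5(W); every one is W ⇒ L
n=8: can move to 7, which is L ⇒ W
n=9: can move to 7, which is L ⇒ W
n=10: moves to 9(W), 8(W); every one is W ⇒ L
n=11: can move to 10, which is L ⇒ W
n=12: can move to 10, which is L ⇒ W
n=13: moves to 12(W), 11(W); every one is W ⇒ L
n=14: can move to 13, which is L ⇒ W
n=15: can move to 13, which is L ⇒ W
n=16: moves to 15(W), 14(W); every one is W ⇒ L
L entries with 0 ≤ n ≤ 16: n = 1, 4, 7, 10, 13, 16; that makes 6.

6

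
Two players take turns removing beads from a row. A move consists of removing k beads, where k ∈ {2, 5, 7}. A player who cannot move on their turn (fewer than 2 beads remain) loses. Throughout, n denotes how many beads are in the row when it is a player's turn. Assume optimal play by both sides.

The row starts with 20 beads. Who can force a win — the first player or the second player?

The first player wins.

Use the standard recursion: the mover loses at a terminal position; elsewhere, the mover wins exactly when some move hands the opponent an L position.
n=0: no move → L
n=1: no move → L
n=2: reaches L-position 0 → W
n=3: reaches L-position 1 → W
n=4: only reaches 2(W), which is W → L
n=5: reaches L-position 0 → W
n=6: reaches L-position 4 → W
n=7: reaches L-position 0 → W
n=8: reaches L-position 1 → W
n=9: reaches L-position 4 → W
n=10: only reaches 8(W), 5(W), 3(W), all W → L
n=11: reaches L-position 4 → W
n=12: reaches L-position 10 → W
n=13: only reaches 11(W), 8(W), 6(W), all W → L
n=14: only reaches 12(W), 9(W), 7(W), all W → L
n=15: reaches L-position 13 → W
n=16: reaches L-position 14 → W
n=17: reaches L-position 10 → W
n=18: reaches L-position 13 → W
n=19: reaches L-position 14 → W
n=20: reaches L-position 13 → W
From 20 the player to move can remove 7, leaving 13, reaching an L position.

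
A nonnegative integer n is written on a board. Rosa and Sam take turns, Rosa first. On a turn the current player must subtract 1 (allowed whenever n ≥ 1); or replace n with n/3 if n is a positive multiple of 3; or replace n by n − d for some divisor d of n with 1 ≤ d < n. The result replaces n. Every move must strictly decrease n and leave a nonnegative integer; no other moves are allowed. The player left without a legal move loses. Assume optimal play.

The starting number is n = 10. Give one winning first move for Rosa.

Move to 5.

Classify positions by backward induction: terminal positions (no move available) are L. From any other position, the mover wins iff some move reaches an L.
n=0: no move → L
n=1: →0(L), so W
n=2: →1(W) only, which is W, so L
n=3: →2(L), so W
n=4: →2(L), so W
n=5: →4(W) only, which is W, so L
n=6: →2(L), so W
n=7: →6(W) only, which is W, so L
n=8: →7(L), so W
n=9: →3(W), 6(W), 8(W) — all W, so L
n=10: →5(L), so W
From 10, the L positions reachable in one move are: 5, 9. Any move reaching one of these is winning.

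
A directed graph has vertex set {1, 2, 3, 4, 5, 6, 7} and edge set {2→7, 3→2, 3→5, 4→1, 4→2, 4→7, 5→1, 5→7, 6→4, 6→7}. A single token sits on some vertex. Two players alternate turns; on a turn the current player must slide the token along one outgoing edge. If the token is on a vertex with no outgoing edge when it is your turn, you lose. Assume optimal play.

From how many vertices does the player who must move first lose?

3

Compute win/loss labels from the base case upward. A position with no move is L. Any other position is W if it can reach an L in one move, else L.
Every edge goes from a vertex to one that appears earlier in the order 1, 7, 2, 4, 6, 5, 3, so processing vertices in that order labels each vertex after all of its successors.
1: no outgoing edge → L
7: no outgoing edge → L
2: reaches L-position 7 → W
4: reaches L-position 7 → W
6: reaches L-position 7 → W
5: reaches L-position 7 → W
3: only reaches 5(W), 2(W), all W → L
The L vertices are 1, 3, 7; that is 3 in all.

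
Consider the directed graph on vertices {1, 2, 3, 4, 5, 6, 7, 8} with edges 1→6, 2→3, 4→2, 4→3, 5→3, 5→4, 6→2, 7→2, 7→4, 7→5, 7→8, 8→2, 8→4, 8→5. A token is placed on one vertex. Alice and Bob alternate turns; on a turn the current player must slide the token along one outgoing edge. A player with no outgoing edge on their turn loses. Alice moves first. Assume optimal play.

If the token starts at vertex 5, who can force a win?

Use the standard recursion: the mover loses at a terminal position; elsewhere, the mover wins exactly when some move hands the opponent an L position.
Every edge goes from a vertex to one that appears earlier in the order 3, 2, 4, 5, 8, 7, 6, 1, so processing vertices in that order labels each vertex after all of its successors.
3: no outgoing edge → L
2: →3(L), so W
4: →3(L), so W
5: →3(L), so W
8: →5(W), 4(W), 2(W) — all W, so L
7: →8(L), so W
6: →2(W) only, which is W, so L
1: →6(L), so W
From 5 Alice can move to 3, reaching an L position.

Alice wins.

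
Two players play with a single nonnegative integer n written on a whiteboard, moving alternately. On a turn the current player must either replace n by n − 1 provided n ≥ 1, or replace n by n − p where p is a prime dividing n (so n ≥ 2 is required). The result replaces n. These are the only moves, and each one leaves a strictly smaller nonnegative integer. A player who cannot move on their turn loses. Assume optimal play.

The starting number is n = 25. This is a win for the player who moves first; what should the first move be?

Compute win/loss labels from the base case upward. A position with no move is L. Any other position is W if it can reach an L in one move, else L.
n=0: no move → L
n=1: reaches L-position 0 → W
n=2: reaches L-position 0 → W
n=3: reaches L-position 0 → W
n=4: only reaches 2(W), 3(W), all W → L
n=5: reaches L-position 0 → W
n=6: reaches L-position 4 → W
n=7: reaches L-position 0 → W
n=8: only reaches 6(W), 7(W), all W → L
n=9: reaches L-position 8 → W
n=10: reaches L-position 8 → W
n=11: reaches L-position 0 → W
n=12: only reaches 9(W), 10(W), 11(W), all W → L
n=13: reaches L-position 0 → W
n=14: reaches L-position 12 → W
n=15: reaches L-position 12 → W
n=16: only reaches 14(W), 15(W), all W → L
n=17: reaches L-position 0 → W
n=18: reaches L-position 16 → W
n=19: reaches L-position 0 → W
n=20: only reaches 15(W), 18(W), 19(W), all W → L
n=21: reaches L-position 20 → W
n=22: reaches L-position 20 → W
n=23: reaches L-position 0 → W
n=24: only reaches 21(W), 22(W), 23(W), all W → L
n=25: reaches L-position 20 → W
From 25, the L positions reachable in one move are: 20, 24. Any move reaching one of these is winning.

Move to 20.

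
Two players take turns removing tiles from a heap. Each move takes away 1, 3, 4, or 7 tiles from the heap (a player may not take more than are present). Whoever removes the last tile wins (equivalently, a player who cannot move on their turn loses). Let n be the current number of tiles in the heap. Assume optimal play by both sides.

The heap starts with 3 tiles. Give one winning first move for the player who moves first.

Classify positions by backward induction: terminal positions (no move available) are L. From any other position, the mover wins iff some move reaches an L.
n=0: no move → L
n=1: can move to 0, which is L ⇒ W
n=2: the only move is to 1(W), a W ⇒ L
n=3: can move to 2, which is L ⇒ W
From 3, the L positions reachable in one move are: 2, 0. Any move reaching one of these is winning.

Remove 1, leaving 2.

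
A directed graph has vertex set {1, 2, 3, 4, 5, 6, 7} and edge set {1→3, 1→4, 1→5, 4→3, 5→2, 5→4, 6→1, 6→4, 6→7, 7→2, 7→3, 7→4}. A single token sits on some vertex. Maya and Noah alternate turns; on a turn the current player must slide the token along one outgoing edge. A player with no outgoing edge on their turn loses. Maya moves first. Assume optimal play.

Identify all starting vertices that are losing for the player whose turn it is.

Build the W/L table. Terminal = L. A non-terminal position is W if it has a move to some L; otherwise it is L.
Every edge goes from a vertex to one that appears earlier in the order 2, 3, 4, 7, 5, 1, 6, so processing vertices in that order labels each vertex after all of its successors.
2: no outgoing edge → L
3: no outgoing edge → L
4: reaches L-position 3 → W
7: reaches L-position 3 → W
5: reaches L-position 2 → W
1: reaches L-position 3 → W
6: only reaches 1(W), 7(W), 4(W), all W → L
The losing starting vertices are exactly the entries labelled L in this table (3 of them).

2, 3, 6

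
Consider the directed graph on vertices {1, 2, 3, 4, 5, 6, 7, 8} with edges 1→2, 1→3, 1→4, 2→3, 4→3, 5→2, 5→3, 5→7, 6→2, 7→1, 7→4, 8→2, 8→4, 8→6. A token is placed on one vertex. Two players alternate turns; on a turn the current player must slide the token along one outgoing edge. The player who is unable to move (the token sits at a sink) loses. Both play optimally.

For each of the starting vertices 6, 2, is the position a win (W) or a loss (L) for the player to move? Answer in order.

Positions with no move are L. A position that does have a move is losing for the player to move precisely when every available move leads to a winning position for the opponent. Fill in the labels:
Every edge goes from a vertex to one that appears earlier in the order 3, 2, 4, 6, 1, 7, 5, 8, so processing vertices in that order labels each vertex after all of its successors.
3: no outgoing edge → L
2: →3(L), so W
4: →3(L), so W
6: →2(W) only, which is W, so L
1: →3(L), so W
7: →1(W), 4(W) — all W, so L
5: →7(L), so W
8: →6(L), so W

6: L, 2: W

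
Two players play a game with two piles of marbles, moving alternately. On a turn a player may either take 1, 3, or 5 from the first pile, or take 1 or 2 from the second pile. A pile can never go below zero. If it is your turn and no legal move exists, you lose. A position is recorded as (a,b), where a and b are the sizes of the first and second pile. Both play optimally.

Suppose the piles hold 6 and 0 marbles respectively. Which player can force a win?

Positions with no move are L. A position that does have a move is losing for the player to move precisely when every available move leads to a winning position for the opponent. Fill in the labels:
No move ever increases a pile, so every position that can arise here has a ≤ 6 and b ≤ 0; it is enough to label the cells with 0 ≤ a ≤ 6 and 0 ≤ b ≤ 0.
Every move lowers a or b (never raises either), so fill the grid row by row in increasing a, and left to right within a row: each cell's successors are then already labelled.
      b=0
a=0:    L
a=1:    W
a=2:    L
a=3:    W
a=4:    L
a=5:    W
a=6:    L
Cells with no legal move (terminal, hence L): (0,0).
The remaining L cells, each justified by listing all of its moves:
(2,0): the only move is to (1,0)(W), a W ⇒ L
(4,0): moves to (3,0)(W), (1,0)(W); every one is W ⇒ L
(6,0): moves to (5,0)(W), (3,0)(W), (1,0)(W); every one is W ⇒ L
Every other cell has at least one move into one of the L cells above, so it is W.
The starting position (6,0) is L: whatever the player to move does, the opponent receives a W position.

The second player wins.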